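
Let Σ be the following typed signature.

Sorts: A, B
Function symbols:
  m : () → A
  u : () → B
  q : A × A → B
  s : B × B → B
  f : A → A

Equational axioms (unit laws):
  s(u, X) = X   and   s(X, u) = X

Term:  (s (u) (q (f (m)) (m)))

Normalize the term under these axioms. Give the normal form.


normal form = (q (f (m)) (m))

1. (s (u) (q (f (m)) (m)))  →  (q (f (m)) (m))


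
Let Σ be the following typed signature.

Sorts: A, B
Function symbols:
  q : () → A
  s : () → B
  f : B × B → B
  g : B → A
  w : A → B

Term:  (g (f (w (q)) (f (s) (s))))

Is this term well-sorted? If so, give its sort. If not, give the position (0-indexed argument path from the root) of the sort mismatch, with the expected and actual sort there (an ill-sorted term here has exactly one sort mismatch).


      (q) : A
    (w (q)) : B
      (s) : B
      (s) : B
    (f (s) (s)) : B
  (f (w (q)) (f (s) (s))) : B
(g (f (w (q)) (f (s) (s)))) : A

well-sorted; sort = A


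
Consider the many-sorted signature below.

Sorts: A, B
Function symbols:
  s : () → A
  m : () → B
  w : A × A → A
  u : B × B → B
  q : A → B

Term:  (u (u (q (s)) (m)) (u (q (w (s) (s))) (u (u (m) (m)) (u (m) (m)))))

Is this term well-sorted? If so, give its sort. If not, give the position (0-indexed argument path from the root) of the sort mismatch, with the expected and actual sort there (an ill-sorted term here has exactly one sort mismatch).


      (s) : A
    (q (s)) : B
    (m) : B
  (u (q (s)) (m)) : B
        (s) : A
        (s) : A
      (w (s) (s)) : A
    (q (w (s) (s))) : B
        (m) : B
        (m) : B
      (u (m) (m)) : B
        (m) : B
        (m) : B
      (u (m) (m)) : B
    (u (u (m) (m)) (u (m) (m))) : B
  (u (q (w (s) (s))) (u (u (m) (m)) (u (m) (m)))) : B
(u (u (q (s)) (m)) (u (q (w (s) (s))) (u (u (m) (m)) (u (m) (m))))) : B

well-sorted; sort = B


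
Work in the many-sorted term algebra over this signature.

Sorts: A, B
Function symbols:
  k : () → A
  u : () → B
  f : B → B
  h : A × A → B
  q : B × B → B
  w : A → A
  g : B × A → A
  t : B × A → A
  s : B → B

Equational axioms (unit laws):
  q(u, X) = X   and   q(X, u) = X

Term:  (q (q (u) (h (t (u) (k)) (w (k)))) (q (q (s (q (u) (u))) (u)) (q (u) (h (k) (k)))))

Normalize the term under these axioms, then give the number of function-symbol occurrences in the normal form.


1. (q (q (u) (h (t (u) (k)) (w (k)))) (q (q (s (q (u) (u))) (u)) (q (u) (h (k) (k)))))  →  (q (h (t (u) (k)) (w (k))) (q (q (s (q (u) (u))) (u)) (q (u) (h (k) (k)))))
2. (q (h (t (u) (k)) (w (k))) (q (q (s (q (u) (u))) (u)) (q (u) (h (k) (k)))))  →  (q (h (t (u) (k)) (w (k))) (q (s (q (u) (u))) (q (u) (h (k) (k)))))
3. (q (h (t (u) (k)) (w (k))) (q (s (q (u) (u))) (q (u) (h (k) (k)))))  →  (q (h (t (u) (k)) (w (k))) (q (s (u)) (q (u) (h (k) (k)))))
4. (q (h (t (u) (k)) (w (k))) (q (s (u)) (q (u) (h (k) (k)))))  →  (q (h (t (u) (k)) (w (k))) (q (s (u)) (h (k) (k))))
normal form: (q (h (t (u) (k)) (w (k))) (q (s (u)) (h (k) (k))))

size = 13


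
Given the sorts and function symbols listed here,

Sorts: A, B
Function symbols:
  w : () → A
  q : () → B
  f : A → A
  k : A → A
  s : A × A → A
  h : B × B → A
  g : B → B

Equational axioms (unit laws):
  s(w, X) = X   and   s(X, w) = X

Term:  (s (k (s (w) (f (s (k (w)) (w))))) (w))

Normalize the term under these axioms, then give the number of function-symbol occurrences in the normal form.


1. (s (k (s (w) (f (s (k (w)) (w))))) (w))  →  (k (s (w) (f (s (k (w)) (w)))))
2. (k (s (w) (f (s (k (w)) (w)))))  →  (k (f (s (k (w)) (w))))
3. (k (f (s (k (w)) (w))))  →  (k (f (k (w))))
normal form: (k (f (k (w))))

size = 4


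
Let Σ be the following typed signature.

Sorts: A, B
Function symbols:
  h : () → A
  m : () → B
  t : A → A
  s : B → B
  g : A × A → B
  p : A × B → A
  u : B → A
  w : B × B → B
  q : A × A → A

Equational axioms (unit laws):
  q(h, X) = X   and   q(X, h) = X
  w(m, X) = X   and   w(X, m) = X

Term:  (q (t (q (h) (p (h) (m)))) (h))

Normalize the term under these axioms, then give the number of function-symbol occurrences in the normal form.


size = 4

1. (q (t (q (h) (p (h) (m)))) (h))  →  (t (q (h) (p (h) (m))))
2. (t (q (h) (p (h) (m))))  →  (t (p (h) (m)))
normal form: (t (p (h) (m)))


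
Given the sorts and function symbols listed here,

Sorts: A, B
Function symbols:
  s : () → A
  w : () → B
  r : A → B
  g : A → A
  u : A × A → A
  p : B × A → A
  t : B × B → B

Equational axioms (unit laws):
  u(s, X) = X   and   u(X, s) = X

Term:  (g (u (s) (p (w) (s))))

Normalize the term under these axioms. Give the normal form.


normal form = (g (p (w) (s)))

1. (g (u (s) (p (w) (s))))  →  (g (p (w) (s)))


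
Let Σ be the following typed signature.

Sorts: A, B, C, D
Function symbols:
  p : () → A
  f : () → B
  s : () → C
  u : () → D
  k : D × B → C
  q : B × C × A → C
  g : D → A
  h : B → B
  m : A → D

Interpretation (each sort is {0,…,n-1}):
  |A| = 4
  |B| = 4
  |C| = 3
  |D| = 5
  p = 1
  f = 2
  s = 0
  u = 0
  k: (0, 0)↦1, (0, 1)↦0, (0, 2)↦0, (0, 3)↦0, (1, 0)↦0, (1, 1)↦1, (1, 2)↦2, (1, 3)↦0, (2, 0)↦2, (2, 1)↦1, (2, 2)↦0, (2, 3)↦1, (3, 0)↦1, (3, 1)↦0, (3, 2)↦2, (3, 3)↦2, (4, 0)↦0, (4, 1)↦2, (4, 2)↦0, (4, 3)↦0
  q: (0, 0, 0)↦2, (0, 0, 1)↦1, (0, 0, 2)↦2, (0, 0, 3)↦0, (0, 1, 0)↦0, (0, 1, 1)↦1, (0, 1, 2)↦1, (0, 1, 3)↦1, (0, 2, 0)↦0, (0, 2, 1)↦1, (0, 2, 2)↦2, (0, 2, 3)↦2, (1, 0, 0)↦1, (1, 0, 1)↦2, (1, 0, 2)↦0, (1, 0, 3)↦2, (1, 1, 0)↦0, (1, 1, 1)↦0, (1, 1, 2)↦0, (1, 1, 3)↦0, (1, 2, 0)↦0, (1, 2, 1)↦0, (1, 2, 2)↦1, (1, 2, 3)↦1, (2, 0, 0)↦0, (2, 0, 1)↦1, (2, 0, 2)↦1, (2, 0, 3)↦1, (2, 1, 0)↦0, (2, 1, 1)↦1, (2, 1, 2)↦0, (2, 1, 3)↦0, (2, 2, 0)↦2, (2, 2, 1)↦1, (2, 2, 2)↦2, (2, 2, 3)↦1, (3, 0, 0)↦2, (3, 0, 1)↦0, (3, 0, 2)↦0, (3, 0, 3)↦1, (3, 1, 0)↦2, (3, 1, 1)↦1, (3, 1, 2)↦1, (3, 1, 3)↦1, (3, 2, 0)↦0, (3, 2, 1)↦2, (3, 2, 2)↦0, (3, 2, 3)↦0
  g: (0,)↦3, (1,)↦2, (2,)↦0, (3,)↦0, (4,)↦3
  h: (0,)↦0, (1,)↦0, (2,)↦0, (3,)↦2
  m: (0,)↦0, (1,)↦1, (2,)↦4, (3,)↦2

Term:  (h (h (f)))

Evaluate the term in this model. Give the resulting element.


value = 0

  f = 2
  (h (f)) = h(2,) = 0
  (h (h (f))) = h(0,) = 0


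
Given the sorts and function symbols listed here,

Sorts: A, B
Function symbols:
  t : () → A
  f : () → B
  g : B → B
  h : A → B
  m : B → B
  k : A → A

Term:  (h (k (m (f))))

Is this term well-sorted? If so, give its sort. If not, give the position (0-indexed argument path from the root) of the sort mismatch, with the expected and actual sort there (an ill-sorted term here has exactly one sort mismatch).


ill-sorted at position [0, 0]: expected A, got B

      (f) : B
    (m (f)) : B
  (k (m (f))) : ✗ arg 0 at [0, 0] has sort B, expected A


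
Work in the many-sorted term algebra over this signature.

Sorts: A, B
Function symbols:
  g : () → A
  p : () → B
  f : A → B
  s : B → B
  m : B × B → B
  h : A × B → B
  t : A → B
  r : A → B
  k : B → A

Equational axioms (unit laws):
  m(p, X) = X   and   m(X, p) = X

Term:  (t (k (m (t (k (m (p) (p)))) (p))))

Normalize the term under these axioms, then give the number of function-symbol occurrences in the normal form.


size = 5

1. (t (k (m (t (k (m (p) (p)))) (p))))  →  (t (k (t (k (m (p) (p))))))
2. (t (k (t (k (m (p) (p))))))  →  (t (k (t (k (p)))))
normal form: (t (k (t (k (p)))))


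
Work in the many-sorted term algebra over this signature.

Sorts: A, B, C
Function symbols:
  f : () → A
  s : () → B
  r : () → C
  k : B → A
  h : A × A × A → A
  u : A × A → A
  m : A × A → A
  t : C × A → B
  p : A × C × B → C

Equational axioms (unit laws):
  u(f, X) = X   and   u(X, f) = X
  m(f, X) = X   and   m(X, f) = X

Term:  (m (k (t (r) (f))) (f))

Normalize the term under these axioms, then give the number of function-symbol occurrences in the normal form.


size = 4

1. (m (k (t (r) (f))) (f))  →  (k (t (r) (f)))
normal form: (k (t (r) (f)))


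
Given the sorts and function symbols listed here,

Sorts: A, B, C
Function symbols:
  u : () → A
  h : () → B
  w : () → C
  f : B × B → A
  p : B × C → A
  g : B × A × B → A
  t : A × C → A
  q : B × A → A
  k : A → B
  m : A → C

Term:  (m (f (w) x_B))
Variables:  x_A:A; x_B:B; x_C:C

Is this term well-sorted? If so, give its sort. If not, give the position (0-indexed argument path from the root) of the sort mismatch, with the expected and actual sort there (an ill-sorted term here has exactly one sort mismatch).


ill-sorted at position [0, 0]: expected B, got C

    (w) : C
    x_B : B
  (f (w) x_B) : ✗ arg 0 at [0, 0] has sort C, expected B


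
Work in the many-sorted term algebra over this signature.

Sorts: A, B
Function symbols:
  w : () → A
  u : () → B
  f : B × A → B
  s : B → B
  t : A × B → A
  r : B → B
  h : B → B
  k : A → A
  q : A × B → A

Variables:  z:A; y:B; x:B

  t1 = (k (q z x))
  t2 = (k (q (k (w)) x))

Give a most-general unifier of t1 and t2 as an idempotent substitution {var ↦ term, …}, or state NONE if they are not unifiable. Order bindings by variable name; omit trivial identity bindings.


{z ↦ (k (w))}


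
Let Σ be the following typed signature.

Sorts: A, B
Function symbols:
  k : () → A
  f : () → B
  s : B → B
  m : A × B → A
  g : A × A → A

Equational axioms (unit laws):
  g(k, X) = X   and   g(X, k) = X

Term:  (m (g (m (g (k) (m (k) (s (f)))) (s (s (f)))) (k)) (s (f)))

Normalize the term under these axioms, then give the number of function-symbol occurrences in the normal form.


size = 11

1. (m (g (m (g (k) (m (k) (s (f)))) (s (s (f)))) (k)) (s (f)))  →  (m (m (g (k) (m (k) (s (f)))) (s (s (f)))) (s (f)))
2. (m (m (g (k) (m (k) (s (f)))) (s (s (f)))) (s (f)))  →  (m (m (m (k) (s (f))) (s (s (f)))) (s (f)))
normal form: (m (m (m (k) (s (f))) (s (s (f)))) (s (f)))


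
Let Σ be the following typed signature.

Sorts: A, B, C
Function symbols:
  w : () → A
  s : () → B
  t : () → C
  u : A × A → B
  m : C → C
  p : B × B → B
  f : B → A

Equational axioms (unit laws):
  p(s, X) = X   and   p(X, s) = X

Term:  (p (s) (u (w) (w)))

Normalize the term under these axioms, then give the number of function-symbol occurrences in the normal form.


size = 3

1. (p (s) (u (w) (w)))  →  (u (w) (w))
normal form: (u (w) (w))


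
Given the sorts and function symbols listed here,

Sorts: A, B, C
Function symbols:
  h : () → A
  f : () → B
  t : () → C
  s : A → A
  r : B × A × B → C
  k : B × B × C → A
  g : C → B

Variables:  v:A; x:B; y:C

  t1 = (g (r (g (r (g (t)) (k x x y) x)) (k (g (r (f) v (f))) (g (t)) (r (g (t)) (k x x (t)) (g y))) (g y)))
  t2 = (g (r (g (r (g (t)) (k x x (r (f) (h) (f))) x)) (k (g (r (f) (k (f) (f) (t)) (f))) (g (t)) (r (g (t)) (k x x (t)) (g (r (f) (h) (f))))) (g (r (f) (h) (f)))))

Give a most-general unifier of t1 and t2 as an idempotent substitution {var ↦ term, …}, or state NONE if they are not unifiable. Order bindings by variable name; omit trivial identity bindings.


{v ↦ (k (f) (f) (t)), y ↦ (r (f) (h) (f))}


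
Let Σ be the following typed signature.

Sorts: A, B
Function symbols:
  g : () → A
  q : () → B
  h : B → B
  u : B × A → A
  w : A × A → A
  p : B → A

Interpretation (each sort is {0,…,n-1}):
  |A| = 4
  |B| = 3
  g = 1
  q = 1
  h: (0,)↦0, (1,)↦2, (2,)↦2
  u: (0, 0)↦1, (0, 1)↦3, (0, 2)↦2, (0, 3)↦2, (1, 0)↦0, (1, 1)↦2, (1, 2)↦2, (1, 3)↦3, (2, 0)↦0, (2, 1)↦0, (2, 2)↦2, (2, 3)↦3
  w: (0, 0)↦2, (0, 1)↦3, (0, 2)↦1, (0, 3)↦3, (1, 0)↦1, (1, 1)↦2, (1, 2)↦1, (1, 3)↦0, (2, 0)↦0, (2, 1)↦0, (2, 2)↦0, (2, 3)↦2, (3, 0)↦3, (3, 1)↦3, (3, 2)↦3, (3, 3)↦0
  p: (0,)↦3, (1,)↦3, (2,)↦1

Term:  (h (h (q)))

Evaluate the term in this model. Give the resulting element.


value = 2

  q = 1
  (h (q)) = h(1,) = 2
  (h (h (q))) = h(2,) = 2


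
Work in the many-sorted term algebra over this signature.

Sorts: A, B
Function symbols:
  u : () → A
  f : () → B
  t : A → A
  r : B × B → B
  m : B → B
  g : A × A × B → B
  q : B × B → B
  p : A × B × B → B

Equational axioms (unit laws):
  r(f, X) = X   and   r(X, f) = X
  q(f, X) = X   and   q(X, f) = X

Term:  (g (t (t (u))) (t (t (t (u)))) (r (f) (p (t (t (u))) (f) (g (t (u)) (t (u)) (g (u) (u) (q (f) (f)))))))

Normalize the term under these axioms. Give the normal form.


1. (g (t (t (u))) (t (t (t (u)))) (r (f) (p (t (t (u))) (f) (g (t (u)) (t (u)) (g (u) (u) (q (f) (f)))))))  →  (g (t (t (u))) (t (t (t (u)))) (p (t (t (u))) (f) (g (t (u)) (t (u)) (g (u) (u) (q (f) (f))))))
2. (g (t (t (u))) (t (t (t (u)))) (p (t (t (u))) (f) (g (t (u)) (t (u)) (g (u) (u) (q (f) (f))))))  →  (g (t (t (u))) (t (t (t (u)))) (p (t (t (u))) (f) (g (t (u)) (t (u)) (g (u) (u) (f)))))

normal form = (g (t (t (u))) (t (t (t (u)))) (p (t (t (u))) (f) (g (t (u)) (t (u)) (g (u) (u) (f)))))


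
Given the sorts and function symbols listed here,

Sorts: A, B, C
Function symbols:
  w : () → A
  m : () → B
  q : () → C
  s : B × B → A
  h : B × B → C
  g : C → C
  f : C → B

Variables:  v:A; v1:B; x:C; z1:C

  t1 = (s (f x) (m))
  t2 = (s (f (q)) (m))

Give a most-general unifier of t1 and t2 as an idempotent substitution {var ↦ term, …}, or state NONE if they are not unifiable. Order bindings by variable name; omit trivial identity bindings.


{x ↦ (q)}


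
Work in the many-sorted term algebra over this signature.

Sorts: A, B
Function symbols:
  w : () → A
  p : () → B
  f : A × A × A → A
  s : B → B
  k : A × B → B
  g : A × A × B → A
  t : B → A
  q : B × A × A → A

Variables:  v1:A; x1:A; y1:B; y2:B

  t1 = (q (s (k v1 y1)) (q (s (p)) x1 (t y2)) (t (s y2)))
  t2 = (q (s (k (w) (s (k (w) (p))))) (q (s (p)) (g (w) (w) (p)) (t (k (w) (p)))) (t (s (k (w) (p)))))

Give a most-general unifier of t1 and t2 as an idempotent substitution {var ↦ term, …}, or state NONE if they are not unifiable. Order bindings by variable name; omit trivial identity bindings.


{v1 ↦ (w), x1 ↦ (g (w) (w) (p)), y1 ↦ (s (k (w) (p))), y2 ↦ (k (w) (p))}


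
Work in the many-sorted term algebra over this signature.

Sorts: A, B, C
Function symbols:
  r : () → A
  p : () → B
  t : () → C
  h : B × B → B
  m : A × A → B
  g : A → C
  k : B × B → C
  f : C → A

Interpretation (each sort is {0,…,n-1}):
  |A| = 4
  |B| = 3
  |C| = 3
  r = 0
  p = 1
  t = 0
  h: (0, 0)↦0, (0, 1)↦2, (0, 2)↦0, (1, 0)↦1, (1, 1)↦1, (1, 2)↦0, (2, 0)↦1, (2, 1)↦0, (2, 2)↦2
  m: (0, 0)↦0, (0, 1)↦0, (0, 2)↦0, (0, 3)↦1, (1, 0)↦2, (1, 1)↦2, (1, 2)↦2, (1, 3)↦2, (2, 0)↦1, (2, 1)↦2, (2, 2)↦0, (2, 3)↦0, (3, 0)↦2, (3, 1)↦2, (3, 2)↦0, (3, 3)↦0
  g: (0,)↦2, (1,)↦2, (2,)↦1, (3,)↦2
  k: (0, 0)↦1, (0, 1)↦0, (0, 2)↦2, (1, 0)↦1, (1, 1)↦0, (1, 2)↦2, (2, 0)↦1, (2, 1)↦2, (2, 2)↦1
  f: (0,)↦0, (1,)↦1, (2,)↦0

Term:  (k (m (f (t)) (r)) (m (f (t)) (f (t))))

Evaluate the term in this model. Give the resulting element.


value = 1

  t = 0
  (f (t)) = f(0,) = 0
  r = 0
  (m (f (t)) (r)) = m(0, 0) = 0
  t = 0
  (f (t)) = f(0,) = 0
  t = 0
  (f (t)) = f(0,) = 0
  (m (f (t)) (f (t))) = m(0, 0) = 0
  (k (m (f (t)) (r)) (m (f (t)) (f (t)))) = k(0, 0) = 1


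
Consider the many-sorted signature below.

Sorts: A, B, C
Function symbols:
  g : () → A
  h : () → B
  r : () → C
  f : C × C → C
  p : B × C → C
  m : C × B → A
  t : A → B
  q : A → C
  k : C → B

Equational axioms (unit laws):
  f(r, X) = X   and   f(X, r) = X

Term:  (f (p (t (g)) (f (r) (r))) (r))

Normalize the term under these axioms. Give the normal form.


1. (f (p (t (g)) (f (r) (r))) (r))  →  (p (t (g)) (f (r) (r)))
2. (p (t (g)) (f (r) (r)))  →  (p (t (g)) (r))

normal form = (p (t (g)) (r))


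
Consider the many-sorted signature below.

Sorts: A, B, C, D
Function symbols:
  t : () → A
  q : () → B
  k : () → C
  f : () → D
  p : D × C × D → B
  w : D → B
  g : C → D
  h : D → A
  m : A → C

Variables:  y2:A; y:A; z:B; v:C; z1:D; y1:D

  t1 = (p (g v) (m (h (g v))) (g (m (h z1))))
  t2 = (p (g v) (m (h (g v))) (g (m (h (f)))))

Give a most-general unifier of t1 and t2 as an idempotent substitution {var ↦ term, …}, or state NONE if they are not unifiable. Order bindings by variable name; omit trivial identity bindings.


{z1 ↦ (f)}


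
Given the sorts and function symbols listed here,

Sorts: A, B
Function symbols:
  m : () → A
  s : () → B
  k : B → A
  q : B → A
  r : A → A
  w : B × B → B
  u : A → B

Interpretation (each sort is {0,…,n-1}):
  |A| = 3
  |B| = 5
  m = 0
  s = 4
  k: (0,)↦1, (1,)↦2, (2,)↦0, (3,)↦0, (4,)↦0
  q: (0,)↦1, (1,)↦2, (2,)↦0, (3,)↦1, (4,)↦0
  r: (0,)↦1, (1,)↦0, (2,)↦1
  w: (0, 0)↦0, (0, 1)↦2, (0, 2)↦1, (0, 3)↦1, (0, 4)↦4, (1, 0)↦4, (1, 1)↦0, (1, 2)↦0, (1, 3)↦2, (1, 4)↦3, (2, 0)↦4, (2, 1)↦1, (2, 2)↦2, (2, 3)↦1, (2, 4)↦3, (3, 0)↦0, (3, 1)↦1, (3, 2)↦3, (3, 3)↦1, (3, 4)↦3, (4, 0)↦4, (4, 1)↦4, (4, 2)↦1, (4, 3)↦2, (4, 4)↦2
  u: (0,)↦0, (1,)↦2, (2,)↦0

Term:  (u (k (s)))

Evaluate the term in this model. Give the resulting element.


  s = 4
  (k (s)) = k(4,) = 0
  (u (k (s))) = u(0,) = 0

value = 0


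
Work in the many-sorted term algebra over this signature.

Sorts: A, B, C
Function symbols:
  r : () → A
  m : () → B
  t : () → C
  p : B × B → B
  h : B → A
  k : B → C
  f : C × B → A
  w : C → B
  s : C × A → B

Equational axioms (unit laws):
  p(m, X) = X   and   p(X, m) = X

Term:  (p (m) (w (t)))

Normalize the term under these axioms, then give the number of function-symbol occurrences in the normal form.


size = 2

1. (p (m) (w (t)))  →  (w (t))
normal form: (w (t))


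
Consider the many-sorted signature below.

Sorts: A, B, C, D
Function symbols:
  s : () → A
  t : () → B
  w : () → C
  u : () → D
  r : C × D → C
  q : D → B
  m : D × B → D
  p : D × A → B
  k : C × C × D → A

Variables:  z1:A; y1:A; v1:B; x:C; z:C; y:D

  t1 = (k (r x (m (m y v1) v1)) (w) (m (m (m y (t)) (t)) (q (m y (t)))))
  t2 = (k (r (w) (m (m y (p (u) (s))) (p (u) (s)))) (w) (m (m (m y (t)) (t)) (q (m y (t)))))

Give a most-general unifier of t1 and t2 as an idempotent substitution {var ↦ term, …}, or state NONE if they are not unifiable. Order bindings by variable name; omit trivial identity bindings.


{v1 ↦ (p (u) (s)), x ↦ (w)}


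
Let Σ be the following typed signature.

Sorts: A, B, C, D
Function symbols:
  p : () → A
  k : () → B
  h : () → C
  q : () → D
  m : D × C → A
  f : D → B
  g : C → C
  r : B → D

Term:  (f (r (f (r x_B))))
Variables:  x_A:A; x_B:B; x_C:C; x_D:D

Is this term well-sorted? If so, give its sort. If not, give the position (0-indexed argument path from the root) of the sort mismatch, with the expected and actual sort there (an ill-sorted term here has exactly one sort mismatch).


        x_B : B
      (r x_B) : D
    (f (r x_B)) : B
  (r (f (r x_B))) : D
(f (r (f (r x_B)))) : B

well-sorted; sort = B


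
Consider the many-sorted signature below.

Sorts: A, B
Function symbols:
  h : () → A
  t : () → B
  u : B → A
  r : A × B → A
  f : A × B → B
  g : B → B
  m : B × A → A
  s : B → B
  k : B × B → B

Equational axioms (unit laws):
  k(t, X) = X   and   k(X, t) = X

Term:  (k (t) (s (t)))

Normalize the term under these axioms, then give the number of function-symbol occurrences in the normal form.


size = 2

1. (k (t) (s (t)))  →  (s (t))
normal form: (s (t))


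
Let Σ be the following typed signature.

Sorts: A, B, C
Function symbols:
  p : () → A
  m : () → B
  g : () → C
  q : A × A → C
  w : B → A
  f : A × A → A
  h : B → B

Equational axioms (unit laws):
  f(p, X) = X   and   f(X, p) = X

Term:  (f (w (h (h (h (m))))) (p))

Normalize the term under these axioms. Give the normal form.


1. (f (w (h (h (h (m))))) (p))  →  (w (h (h (h (m)))))

normal form = (w (h (h (h (m)))))


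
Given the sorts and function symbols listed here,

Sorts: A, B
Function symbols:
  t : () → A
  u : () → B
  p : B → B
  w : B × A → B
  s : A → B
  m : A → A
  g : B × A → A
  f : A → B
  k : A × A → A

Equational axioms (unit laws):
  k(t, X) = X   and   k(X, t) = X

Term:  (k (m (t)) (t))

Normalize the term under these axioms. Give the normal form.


1. (k (m (t)) (t))  →  (m (t))

normal form = (m (t))


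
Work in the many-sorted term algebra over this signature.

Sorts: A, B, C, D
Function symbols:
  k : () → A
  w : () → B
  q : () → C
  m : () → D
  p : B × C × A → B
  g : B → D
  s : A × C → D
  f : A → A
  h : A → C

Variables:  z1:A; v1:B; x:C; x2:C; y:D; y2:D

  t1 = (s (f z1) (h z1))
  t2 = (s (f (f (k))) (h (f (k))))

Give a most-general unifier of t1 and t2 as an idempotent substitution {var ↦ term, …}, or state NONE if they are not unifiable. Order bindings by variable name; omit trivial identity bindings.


{z1 ↦ (f (k))}


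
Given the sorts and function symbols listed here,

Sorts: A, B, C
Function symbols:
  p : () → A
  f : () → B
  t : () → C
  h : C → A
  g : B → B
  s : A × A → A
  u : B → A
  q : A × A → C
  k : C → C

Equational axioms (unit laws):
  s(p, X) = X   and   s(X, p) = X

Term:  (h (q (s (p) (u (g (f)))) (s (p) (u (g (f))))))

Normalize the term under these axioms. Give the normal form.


normal form = (h (q (u (g (f))) (u (g (f)))))

1. (h (q (s (p) (u (g (f)))) (s (p) (u (g (f))))))  →  (h (q (u (g (f))) (s (p) (u (g (f))))))
2. (h (q (u (g (f))) (s (p) (u (g (f))))))  →  (h (q (u (g (f))) (u (g (f)))))


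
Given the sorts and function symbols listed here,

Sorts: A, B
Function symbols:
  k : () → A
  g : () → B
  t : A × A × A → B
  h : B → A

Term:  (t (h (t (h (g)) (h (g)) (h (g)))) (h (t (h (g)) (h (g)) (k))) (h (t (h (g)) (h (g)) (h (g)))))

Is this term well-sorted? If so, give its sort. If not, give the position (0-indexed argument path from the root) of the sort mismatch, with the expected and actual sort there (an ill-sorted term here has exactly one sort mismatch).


        (g) : B
      (h (g)) : A
        (g) : B
      (h (g)) : A
        (g) : B
      (h (g)) : A
    (t (h (g)) (h (g)) (h (g))) : B
  (h (t (h (g)) (h (g)) (h (g)))) : A
        (g) : B
      (h (g)) : A
        (g) : B
      (h (g)) : A
      (k) : A
    (t (h (g)) (h (g)) (k)) : B
  (h (t (h (g)) (h (g)) (k))) : A
        (g) : B
      (h (g)) : A
        (g) : B
      (h (g)) : A
        (g) : B
      (h (g)) : A
    (t (h (g)) (h (g)) (h (g))) : B
  (h (t (h (g)) (h (g)) (h (g)))) : A
(t (h (t (h (g)) (h (g)) (h (g)))) (h (t (h (g)) (h (g)) (k))) (h (t (h (g)) (h (g)) (h (g))))) : B

well-sorted; sort = B


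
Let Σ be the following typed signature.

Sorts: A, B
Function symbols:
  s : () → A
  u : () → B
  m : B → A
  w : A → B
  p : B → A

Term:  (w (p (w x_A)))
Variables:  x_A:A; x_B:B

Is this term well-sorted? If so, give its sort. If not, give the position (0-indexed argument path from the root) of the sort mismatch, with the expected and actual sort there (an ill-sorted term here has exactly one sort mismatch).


well-sorted; sort = B

      x_A : A
    (w x_A) : B
  (p (w x_A)) : A
(w (p (w x_A))) : B


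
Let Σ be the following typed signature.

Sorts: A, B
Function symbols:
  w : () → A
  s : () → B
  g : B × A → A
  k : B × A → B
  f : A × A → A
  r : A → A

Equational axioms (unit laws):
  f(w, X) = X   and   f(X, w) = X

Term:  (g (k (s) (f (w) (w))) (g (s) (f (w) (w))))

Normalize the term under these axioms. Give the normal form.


normal form = (g (k (s) (w)) (g (s) (w)))

1. (g (k (s) (f (w) (w))) (g (s) (f (w) (w))))  →  (g (k (s) (w)) (g (s) (f (w) (w))))
2. (g (k (s) (w)) (g (s) (f (w) (w))))  →  (g (k (s) (w)) (g (s) (w)))


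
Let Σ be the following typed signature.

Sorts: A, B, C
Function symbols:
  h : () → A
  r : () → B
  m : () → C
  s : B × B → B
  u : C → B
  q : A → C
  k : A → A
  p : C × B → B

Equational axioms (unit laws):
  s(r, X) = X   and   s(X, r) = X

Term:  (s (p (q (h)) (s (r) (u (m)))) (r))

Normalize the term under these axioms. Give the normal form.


1. (s (p (q (h)) (s (r) (u (m)))) (r))  →  (p (q (h)) (s (r) (u (m))))
2. (p (q (h)) (s (r) (u (m))))  →  (p (q (h)) (u (m)))

normal form = (p (q (h)) (u (m)))


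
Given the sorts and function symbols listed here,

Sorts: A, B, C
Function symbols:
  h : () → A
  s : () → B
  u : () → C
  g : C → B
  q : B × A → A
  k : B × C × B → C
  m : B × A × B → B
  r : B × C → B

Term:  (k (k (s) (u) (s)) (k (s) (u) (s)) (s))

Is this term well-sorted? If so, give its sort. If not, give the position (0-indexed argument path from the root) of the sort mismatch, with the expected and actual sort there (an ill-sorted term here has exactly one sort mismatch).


    (s) : B
    (u) : C
    (s) : B
  (k (s) (u) (s)) : C
    (s) : B
    (u) : C
    (s) : B
  (k (s) (u) (s)) : C
  (s) : B
(k (k (s) (u) (s)) (k (s) (u) (s)) (s)) : ✗ arg 0 at [0] has sort C, expected B

ill-sorted at position [0]: expected B, got C


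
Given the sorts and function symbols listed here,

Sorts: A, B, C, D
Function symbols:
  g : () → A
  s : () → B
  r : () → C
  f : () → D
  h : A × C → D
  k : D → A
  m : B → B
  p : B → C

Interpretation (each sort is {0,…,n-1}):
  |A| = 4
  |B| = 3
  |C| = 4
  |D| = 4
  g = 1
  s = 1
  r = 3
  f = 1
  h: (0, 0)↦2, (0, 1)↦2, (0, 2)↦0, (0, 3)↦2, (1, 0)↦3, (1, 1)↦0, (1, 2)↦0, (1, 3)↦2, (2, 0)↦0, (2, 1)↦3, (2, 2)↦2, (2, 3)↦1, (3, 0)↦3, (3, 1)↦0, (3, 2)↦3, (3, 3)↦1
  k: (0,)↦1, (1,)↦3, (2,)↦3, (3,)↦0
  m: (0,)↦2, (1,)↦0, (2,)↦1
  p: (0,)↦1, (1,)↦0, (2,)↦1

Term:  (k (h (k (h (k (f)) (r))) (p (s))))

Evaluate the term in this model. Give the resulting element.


value = 0

  f = 1
  (k (f)) = k(1,) = 3
  r = 3
  (h (k (f)) (r)) = h(3, 3) = 1
  (k (h (k (f)) (r))) = k(1,) = 3
  s = 1
  (p (s)) = p(1,) = 0
  (h (k (h (k (f)) (r))) (p (s))) = h(3, 0) = 3
  (k (h (k (h (k (f)) (r))) (p (s)))) = k(3,) = 0


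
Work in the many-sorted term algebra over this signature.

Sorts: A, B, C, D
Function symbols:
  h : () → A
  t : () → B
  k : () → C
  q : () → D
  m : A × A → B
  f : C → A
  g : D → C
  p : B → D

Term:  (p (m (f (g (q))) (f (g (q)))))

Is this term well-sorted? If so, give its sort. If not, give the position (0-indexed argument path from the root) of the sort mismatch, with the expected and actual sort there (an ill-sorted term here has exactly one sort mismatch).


        (q) : D
      (g (q)) : C
    (f (g (q))) : A
        (q) : D
      (g (q)) : C
    (f (g (q))) : A
  (m (f (g (q))) (f (g (q)))) : B
(p (m (f (g (q))) (f (g (q))))) : D

well-sorted; sort = D


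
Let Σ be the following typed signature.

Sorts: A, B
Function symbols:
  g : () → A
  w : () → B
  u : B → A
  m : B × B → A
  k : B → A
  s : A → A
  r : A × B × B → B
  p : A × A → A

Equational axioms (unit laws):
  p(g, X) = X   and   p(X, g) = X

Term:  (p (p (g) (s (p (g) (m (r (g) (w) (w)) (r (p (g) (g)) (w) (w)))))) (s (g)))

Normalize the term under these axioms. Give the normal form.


normal form = (p (s (m (r (g) (w) (w)) (r (g) (w) (w)))) (s (g)))

1. (p (p (g) (s (p (g) (m (r (g) (w) (w)) (r (p (g) (g)) (w) (w)))))) (s (g)))  →  (p (s (p (g) (m (r (g) (w) (w)) (r (p (g) (g)) (w) (w))))) (s (g)))
2. (p (s (p (g) (m (r (g) (w) (w)) (r (p (g) (g)) (w) (w))))) (s (g)))  →  (p (s (m (r (g) (w) (w)) (r (p (g) (g)) (w) (w)))) (s (g)))
3. (p (s (m (r (g) (w) (w)) (r (p (g) (g)) (w) (w)))) (s (g)))  →  (p (s (m (r (g) (w) (w)) (r (g) (w) (w)))) (s (g)))


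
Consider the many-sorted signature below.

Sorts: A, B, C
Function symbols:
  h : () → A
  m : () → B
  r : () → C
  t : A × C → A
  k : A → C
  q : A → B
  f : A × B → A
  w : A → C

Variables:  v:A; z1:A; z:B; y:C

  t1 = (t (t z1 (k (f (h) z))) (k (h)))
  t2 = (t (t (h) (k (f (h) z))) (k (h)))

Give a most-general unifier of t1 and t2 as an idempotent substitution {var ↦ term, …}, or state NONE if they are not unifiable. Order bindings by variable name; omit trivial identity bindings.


{z1 ↦ (h)}


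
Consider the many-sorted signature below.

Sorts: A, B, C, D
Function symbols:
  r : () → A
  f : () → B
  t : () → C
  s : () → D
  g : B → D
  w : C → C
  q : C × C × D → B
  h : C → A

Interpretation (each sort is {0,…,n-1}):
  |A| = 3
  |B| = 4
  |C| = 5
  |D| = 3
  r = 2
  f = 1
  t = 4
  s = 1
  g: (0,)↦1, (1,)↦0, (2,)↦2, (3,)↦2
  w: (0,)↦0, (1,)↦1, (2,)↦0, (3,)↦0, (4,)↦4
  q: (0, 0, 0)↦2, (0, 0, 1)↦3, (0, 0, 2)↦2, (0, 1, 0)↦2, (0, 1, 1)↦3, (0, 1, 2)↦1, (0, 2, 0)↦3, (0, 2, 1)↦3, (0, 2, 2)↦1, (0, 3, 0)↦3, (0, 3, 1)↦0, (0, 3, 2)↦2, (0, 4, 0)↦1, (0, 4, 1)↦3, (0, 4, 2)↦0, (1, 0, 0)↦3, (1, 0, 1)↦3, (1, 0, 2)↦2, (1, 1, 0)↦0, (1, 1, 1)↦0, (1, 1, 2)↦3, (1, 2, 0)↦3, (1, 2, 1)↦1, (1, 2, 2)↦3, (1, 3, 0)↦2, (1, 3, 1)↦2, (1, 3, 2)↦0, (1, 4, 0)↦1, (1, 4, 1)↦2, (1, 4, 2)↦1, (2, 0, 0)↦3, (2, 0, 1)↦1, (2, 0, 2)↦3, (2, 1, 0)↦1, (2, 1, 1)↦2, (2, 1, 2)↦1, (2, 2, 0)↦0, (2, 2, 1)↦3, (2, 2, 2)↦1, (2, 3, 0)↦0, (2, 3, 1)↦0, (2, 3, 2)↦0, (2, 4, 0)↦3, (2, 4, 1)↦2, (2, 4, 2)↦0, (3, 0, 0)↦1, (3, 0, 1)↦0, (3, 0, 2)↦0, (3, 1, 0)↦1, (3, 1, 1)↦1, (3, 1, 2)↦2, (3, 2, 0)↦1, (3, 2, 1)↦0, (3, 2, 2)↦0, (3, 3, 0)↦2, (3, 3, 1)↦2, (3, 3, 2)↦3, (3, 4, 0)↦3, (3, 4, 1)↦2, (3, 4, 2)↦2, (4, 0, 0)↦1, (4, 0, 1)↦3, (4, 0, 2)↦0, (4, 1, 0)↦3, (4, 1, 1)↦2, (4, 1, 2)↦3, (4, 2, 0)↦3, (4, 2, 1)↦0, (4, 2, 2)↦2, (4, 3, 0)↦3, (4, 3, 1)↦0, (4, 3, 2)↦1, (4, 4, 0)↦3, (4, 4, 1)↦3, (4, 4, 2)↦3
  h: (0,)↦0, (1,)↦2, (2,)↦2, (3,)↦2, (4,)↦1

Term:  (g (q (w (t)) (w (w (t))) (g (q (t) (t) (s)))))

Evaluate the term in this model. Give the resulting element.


value = 2

  t = 4
  (w (t)) = w(4,) = 4
  t = 4
  (w (t)) = w(4,) = 4
  (w (w (t))) = w(4,) = 4
  t = 4
  t = 4
  s = 1
  (q (t) (t) (s)) = q(4, 4, 1) = 3
  (g (q (t) (t) (s))) = g(3,) = 2
  (q (w (t)) (w (w (t))) (g (q (t) (t) (s)))) = q(4, 4, 2) = 3
  (g (q (w (t)) (w (w (t))) (g (q (t) (t) (s))))) = g(3,) = 2


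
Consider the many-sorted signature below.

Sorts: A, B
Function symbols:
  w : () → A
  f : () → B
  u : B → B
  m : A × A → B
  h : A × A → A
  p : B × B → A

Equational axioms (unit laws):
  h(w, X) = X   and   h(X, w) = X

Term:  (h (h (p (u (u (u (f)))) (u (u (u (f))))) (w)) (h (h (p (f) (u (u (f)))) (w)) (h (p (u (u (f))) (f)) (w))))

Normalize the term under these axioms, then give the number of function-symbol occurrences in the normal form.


size = 21

1. (h (h (p (u (u (u (f)))) (u (u (u (f))))) (w)) (h (h (p (f) (u (u (f)))) (w)) (h (p (u (u (f))) (f)) (w))))  →  (h (p (u (u (u (f)))) (u (u (u (f))))) (h (h (p (f) (u (u (f)))) (w)) (h (p (u (u (f))) (f)) (w))))
2. (h (p (u (u (u (f)))) (u (u (u (f))))) (h (h (p (f) (u (u (f)))) (w)) (h (p (u (u (f))) (f)) (w))))  →  (h (p (u (u (u (f)))) (u (u (u (f))))) (h (p (f) (u (u (f)))) (h (p (u (u (f))) (f)) (w))))
3. (h (p (u (u (u (f)))) (u (u (u (f))))) (h (p (f) (u (u (f)))) (h (p (u (u (f))) (f)) (w))))  →  (h (p (u (u (u (f)))) (u (u (u (f))))) (h (p (f) (u (u (f)))) (p (u (u (f))) (f))))
normal form: (h (p (u (u (u (f)))) (u (u (u (f))))) (h (p (f) (u (u (f)))) (p (u (u (f))) (f))))


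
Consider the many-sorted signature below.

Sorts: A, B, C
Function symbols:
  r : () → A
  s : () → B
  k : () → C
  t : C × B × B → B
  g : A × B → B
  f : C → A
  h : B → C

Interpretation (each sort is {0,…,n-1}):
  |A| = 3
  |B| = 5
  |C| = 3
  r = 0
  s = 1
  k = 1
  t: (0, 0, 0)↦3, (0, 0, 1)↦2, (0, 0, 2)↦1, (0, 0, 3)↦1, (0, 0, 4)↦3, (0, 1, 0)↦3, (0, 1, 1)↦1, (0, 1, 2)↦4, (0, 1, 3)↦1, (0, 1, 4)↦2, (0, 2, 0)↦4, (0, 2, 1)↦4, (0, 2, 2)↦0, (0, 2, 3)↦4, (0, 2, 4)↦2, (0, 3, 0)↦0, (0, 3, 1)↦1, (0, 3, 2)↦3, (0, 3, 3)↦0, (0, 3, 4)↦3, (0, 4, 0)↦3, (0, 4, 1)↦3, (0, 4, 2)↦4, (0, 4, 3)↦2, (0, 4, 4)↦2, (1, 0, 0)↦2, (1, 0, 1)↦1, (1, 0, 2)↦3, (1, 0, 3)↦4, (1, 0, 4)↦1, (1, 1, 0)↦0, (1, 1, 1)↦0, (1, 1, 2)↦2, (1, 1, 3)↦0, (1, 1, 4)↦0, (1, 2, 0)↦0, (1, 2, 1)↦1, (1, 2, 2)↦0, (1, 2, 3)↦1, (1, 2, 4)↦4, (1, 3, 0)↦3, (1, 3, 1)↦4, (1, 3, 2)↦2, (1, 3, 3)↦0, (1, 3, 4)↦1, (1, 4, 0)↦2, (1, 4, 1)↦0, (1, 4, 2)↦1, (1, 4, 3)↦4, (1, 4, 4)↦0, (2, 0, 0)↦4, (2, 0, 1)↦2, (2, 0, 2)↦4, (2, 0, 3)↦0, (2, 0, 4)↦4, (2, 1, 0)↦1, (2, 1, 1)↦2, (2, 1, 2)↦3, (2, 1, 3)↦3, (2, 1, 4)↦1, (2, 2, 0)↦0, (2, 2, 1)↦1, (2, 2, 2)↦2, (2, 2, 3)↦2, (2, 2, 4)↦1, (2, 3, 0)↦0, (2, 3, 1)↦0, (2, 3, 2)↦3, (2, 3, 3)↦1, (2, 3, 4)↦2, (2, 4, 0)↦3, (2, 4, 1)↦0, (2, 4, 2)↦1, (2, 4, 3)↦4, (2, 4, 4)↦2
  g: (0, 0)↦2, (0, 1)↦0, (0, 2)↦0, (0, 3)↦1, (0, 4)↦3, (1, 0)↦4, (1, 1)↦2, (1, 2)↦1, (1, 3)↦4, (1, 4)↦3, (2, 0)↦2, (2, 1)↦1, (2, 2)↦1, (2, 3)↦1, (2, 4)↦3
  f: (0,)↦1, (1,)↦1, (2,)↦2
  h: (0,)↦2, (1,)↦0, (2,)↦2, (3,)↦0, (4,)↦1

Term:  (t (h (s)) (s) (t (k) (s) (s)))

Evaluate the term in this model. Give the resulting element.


value = 3

  s = 1
  (h (s)) = h(1,) = 0
  s = 1
  k = 1
  s = 1
  s = 1
  (t (k) (s) (s)) = t(1, 1, 1) = 0
  (t (h (s)) (s) (t (k) (s) (s))) = t(0, 1, 0) = 3


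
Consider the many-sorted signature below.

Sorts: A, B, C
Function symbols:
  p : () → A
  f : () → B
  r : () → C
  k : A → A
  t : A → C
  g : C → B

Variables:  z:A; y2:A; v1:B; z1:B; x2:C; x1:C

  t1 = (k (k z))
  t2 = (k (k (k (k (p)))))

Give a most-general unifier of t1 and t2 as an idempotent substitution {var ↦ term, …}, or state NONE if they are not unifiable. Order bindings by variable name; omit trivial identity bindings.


{z ↦ (k (k (p)))}


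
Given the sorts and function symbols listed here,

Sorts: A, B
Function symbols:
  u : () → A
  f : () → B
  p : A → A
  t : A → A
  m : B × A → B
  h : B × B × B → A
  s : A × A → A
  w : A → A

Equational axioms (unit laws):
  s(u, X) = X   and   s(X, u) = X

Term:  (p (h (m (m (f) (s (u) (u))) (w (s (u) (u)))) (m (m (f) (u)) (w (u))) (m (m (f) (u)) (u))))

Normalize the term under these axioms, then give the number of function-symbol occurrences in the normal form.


1. (p (h (m (m (f) (s (u) (u))) (w (s (u) (u)))) (m (m (f) (u)) (w (u))) (m (m (f) (u)) (u))))  →  (p (h (m (m (f) (u)) (w (s (u) (u)))) (m (m (f) (u)) (w (u))) (m (m (f) (u)) (u))))
2. (p (h (m (m (f) (u)) (w (s (u) (u)))) (m (m (f) (u)) (w (u))) (m (m (f) (u)) (u))))  →  (p (h (m (m (f) (u)) (w (u))) (m (m (f) (u)) (w (u))) (m (m (f) (u)) (u))))
normal form: (p (h (m (m (f) (u)) (w (u))) (m (m (f) (u)) (w (u))) (m (m (f) (u)) (u))))

size = 19


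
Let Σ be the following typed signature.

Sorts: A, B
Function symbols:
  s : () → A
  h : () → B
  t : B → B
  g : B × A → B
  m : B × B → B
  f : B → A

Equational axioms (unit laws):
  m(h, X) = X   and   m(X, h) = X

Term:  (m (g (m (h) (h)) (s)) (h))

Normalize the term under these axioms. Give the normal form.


normal form = (g (h) (s))

1. (m (g (m (h) (h)) (s)) (h))  →  (g (m (h) (h)) (s))
2. (g (m (h) (h)) (s))  →  (g (h) (s))


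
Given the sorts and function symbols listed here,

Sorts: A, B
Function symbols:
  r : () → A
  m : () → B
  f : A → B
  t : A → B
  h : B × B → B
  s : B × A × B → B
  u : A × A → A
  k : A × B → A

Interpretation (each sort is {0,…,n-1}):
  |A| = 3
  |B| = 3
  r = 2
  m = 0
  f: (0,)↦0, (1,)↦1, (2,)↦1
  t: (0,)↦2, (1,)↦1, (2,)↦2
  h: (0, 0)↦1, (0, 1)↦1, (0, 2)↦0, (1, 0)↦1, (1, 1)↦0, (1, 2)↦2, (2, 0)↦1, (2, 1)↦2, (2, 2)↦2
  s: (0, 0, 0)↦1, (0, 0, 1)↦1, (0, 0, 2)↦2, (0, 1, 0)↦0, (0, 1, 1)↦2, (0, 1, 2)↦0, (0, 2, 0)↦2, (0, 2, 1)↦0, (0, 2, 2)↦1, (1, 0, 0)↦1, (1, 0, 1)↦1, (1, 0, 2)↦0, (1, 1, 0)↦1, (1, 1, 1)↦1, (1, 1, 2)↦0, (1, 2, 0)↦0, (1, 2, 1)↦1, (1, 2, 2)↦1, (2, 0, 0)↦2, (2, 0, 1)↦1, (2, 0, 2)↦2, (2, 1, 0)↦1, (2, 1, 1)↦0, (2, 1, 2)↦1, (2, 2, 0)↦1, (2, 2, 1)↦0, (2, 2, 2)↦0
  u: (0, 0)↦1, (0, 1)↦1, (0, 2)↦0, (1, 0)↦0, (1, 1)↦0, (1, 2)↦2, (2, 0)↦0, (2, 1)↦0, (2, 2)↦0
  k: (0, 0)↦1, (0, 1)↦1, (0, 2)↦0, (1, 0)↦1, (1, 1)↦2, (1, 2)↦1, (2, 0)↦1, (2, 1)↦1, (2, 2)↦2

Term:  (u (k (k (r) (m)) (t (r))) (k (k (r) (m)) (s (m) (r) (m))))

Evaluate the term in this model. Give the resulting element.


  r = 2
  m = 0
  (k (r) (m)) = k(2, 0) = 1
  r = 2
  (t (r)) = t(2,) = 2
  (k (k (r) (m)) (t (r))) = k(1, 2) = 1
  r = 2
  m = 0
  (k (r) (m)) = k(2, 0) = 1
  m = 0
  r = 2
  m = 0
  (s (m) (r) (m)) = s(0, 2, 0) = 2
  (k (k (r) (m)) (s (m) (r) (m))) = k(1, 2) = 1
  (u (k (k (r) (m)) (t (r))) (k (k (r) (m)) (s (m) (r) (m)))) = u(1, 1) = 0

value = 0


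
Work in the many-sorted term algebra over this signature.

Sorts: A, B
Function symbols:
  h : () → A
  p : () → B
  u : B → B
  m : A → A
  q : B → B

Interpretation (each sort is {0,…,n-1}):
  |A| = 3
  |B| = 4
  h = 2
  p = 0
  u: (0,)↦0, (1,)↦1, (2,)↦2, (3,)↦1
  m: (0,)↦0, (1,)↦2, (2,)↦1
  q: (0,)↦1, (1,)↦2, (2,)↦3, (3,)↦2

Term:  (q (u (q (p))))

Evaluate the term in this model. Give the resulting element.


value = 2

  p = 0
  (q (p)) = q(0,) = 1
  (u (q (p))) = u(1,) = 1
  (q (u (q (p)))) = q(1,) = 2


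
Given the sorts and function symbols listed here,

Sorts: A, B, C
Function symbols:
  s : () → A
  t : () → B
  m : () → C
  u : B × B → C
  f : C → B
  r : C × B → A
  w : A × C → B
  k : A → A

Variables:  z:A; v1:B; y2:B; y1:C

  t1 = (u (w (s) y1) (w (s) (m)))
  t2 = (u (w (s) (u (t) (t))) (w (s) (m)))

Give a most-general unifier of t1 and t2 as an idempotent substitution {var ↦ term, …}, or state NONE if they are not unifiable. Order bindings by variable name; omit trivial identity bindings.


{y1 ↦ (u (t) (t))}


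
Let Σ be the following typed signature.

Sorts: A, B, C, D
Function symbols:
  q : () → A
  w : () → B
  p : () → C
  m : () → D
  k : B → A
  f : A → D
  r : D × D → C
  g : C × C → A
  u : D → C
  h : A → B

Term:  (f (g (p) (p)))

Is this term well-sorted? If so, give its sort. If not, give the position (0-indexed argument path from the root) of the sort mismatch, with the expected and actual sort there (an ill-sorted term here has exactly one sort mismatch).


well-sorted; sort = D

    (p) : C
    (p) : C
  (g (p) (p)) : A
(f (g (p) (p))) : D


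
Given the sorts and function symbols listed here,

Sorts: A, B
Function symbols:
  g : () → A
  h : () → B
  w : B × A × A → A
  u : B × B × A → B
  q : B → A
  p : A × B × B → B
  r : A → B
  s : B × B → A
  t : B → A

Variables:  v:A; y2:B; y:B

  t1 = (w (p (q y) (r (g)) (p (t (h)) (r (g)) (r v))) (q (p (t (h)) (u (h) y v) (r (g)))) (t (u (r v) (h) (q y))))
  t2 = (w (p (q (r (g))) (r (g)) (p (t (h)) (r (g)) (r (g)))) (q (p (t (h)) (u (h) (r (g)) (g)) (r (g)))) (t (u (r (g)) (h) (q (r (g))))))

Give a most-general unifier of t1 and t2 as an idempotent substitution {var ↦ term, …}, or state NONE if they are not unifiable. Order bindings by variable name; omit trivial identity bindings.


{v ↦ (g), y ↦ (r (g))}


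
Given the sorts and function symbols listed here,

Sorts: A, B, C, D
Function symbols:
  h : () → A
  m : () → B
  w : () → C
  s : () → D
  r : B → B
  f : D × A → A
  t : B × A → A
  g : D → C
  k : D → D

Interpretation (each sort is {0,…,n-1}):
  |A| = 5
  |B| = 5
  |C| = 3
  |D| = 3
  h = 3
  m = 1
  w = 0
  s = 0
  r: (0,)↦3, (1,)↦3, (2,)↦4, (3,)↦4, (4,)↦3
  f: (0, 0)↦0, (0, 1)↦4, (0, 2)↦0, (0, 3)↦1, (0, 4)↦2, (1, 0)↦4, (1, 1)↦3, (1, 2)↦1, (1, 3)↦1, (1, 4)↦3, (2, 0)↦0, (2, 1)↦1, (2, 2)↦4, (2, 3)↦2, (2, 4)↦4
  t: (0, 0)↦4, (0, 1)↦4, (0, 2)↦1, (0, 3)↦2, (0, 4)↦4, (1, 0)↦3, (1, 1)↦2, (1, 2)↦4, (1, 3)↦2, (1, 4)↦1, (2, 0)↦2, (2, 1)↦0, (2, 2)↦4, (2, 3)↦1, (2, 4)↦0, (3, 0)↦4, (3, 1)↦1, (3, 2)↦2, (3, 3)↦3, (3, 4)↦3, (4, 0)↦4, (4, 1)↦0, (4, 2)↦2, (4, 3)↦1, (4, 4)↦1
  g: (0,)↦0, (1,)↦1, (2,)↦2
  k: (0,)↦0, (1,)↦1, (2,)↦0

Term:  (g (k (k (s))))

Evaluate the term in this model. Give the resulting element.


value = 0

  s = 0
  (k (s)) = k(0,) = 0
  (k (k (s))) = k(0,) = 0
  (g (k (k (s)))) = g(0,) = 0
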